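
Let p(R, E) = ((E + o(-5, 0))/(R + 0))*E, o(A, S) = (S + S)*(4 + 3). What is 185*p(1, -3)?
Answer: 1665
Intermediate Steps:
o(A, S) = 14*S (o(A, S) = (2*S)*7 = 14*S)
p(R, E) = E**2/R (p(R, E) = ((E + 14*0)/(R + 0))*E = ((E + 0)/R)*E = (E/R)*E = E**2/R)
185*p(1, -3) = 185*((-3)**2/1) = 185*(9*1) = 185*9 = 1665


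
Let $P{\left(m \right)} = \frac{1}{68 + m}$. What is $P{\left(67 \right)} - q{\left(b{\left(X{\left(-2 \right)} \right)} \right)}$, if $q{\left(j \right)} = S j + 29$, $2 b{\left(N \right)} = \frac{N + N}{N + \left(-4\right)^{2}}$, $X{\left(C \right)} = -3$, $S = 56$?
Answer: $- \frac{28202}{1755} \approx -16.07$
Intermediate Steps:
$b{\left(N \right)} = \frac{N}{16 + N}$ ($b{\left(N \right)} = \frac{\left(N + N\right) \frac{1}{N + \left(-4\right)^{2}}}{2} = \frac{2 N \frac{1}{N + 16}}{2} = \frac{2 N \frac{1}{16 + N}}{2} = \frac{N}{16 + N}$)
$q{\left(j \right)} = 29 + 56 j$ ($q{\left(j \right)} = 56 j + 29 = 29 + 56 j$)
$P{\left(67 \right)} - q{\left(b{\left(X{\left(-2 \right)} \right)} \right)} = \frac{1}{68 + 67} - \left(29 + 56 \left(- \frac{3}{16 - 3}\right)\right) = \frac{1}{135} - \left(29 + 56 \left(- \frac{3}{13}\right)\right) = \frac{1}{135} - \left(29 - \frac{168}{13}\right) = \frac{1}{135} - \frac{209}{13} = - \frac{28202}{1755}$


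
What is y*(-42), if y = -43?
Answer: 1806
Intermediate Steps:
y*(-42) = -43*(-42) = 1806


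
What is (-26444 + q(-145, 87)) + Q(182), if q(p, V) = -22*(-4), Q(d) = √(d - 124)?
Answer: -26356 + √58 ≈ -26348.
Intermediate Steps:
Q(d) = √(-124 + d)
q(p, V) = 88
(-26444 + q(-145, 87)) + Q(182) = (-26444 + 88) + √(-124 + 182) = -26356 + √58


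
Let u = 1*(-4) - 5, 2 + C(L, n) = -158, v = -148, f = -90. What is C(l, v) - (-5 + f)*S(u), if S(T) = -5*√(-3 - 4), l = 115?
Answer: -160 - 475*I*√7 ≈ -160.0 - 1256.7*I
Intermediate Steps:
C(L, n) = -160 (C(L, n) = -2 - 158 = -160)
u = -9 (u = -4 - 5 = -9)
S(T) = -5*I*√7
C(l, v) - (-5 + f)*S(u) = -160 - (-5 - 90)*(-5*I*√7) = -160 - (-95)*(-5*I*√7) = -160 - 475*I*√7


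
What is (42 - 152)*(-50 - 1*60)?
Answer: 12100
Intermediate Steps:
(42 - 152)*(-50 - 1*60) = -110*(-50 - 60) = -110*(-110) = 12100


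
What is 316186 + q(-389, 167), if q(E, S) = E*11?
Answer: 311907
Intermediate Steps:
q(E, S) = 11*E
316186 + q(-389, 167) = 316186 + 11*(-389) = 316186 - 4279 = 311907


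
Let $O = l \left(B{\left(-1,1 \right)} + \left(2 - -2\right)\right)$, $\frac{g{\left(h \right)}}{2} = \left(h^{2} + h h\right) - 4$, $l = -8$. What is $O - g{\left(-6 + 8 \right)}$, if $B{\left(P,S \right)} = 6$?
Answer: $-88$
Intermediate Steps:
$g{\left(h \right)} = -8 + 4 h^{2}$ ($g{\left(h \right)} = 2 \left(\left(h^{2} + h h\right) - 4\right) = 2 \left(\left(h^{2} + h^{2}\right) - 4\right) = 2 \left(2 h^{2} - 4\right) = 2 \left(-4 + 2 h^{2}\right) = -8 + 4 h^{2}$)
$O = -80$ ($O = - 8 \left(6 + \left(2 - -2\right)\right) = - 8 \left(6 + \left(2 + 2\right)\right) = - 8 \left(6 + 4\right) = \left(-8\right) 10 = -80$)
$O - g{\left(-6 + 8 \right)} = -80 - \left(-8 + 4 \left(-6 + 8\right)^{2}\right) = -80 - \left(-8 + 4 \cdot 2^{2}\right) = -80 - \left(-8 + 4 \cdot 4\right) = -80 - \left(-8 + 16\right) = -80 - 8 = -88$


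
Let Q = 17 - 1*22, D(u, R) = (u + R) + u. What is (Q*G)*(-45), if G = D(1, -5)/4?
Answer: -675/4 ≈ -168.75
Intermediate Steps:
D(u, R) = R + 2*u (D(u, R) = (R + u) + u = R + 2*u)
G = -3/4 (G = (-5 + 2*1)/4 = (-5 + 2)*(1/4) = -3*1/4 = -3/4 ≈ -0.75000)
Q = -5 (Q = 17 - 22 = -5)
(Q*G)*(-45) = -5*(-3/4)*(-45) = (15/4)*(-45) = -675/4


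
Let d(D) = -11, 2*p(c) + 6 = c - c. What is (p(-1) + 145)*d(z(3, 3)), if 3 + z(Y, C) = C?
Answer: -1562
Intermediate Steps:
p(c) = -3 (p(c) = -3 + (c - c)/2 = -3 + (½)*0 = -3 + 0 = -3)
z(Y, C) = -3 + C
(p(-1) + 145)*d(z(3, 3)) = (-3 + 145)*(-11) = 142*(-11) = -1562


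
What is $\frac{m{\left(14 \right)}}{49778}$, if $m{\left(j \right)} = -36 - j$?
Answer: $- \frac{25}{24889} \approx -0.0010045$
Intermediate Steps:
$\frac{m{\left(14 \right)}}{49778} = \frac{-36 - 14}{49778} = \left(-36 - 14\right) \frac{1}{49778} = \left(-50\right) \frac{1}{49778} = - \frac{25}{24889}$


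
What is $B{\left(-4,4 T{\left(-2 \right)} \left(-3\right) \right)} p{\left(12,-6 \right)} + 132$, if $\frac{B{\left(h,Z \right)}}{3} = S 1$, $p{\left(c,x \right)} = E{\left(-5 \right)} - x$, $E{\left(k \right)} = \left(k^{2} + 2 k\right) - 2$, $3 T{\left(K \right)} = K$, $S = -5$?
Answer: $-153$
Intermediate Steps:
$T{\left(K \right)} = \frac{K}{3}$
$E{\left(k \right)} = -2 + k^{2} + 2 k$
$p{\left(c,x \right)} = 13 - x$ ($p{\left(c,x \right)} = \left(-2 + \left(-5\right)^{2} + 2 \left(-5\right)\right) - x = \left(-2 + 25 - 10\right) - x = 13 - x$)
$B{\left(h,Z \right)} = -15$ ($B{\left(h,Z \right)} = 3 \left(\left(-5\right) 1\right) = 3 \left(-5\right) = -15$)
$B{\left(-4,4 T{\left(-2 \right)} \left(-3\right) \right)} p{\left(12,-6 \right)} + 132 = - 15 \left(13 - -6\right) + 132 = - 15 \left(13 + 6\right) + 132 = \left(-15\right) 19 + 132 = -285 + 132 = -153$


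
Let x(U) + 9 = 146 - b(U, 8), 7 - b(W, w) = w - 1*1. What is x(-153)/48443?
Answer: 137/48443 ≈ 0.0028281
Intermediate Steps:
b(W, w) = 8 - w (b(W, w) = 7 - (w - 1*1) = 7 - (w - 1) = 7 - (-1 + w) = 7 + (1 - w) = 8 - w)
x(U) = 137 (x(U) = -9 + (146 - (8 - 1*8)) = -9 + (146 - (8 - 8)) = -9 + (146 - 1*0) = -9 + (146 + 0) = -9 + 146 = 137)
x(-153)/48443 = 137/48443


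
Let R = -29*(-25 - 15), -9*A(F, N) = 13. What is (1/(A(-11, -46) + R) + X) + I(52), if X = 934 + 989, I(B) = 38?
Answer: 20447356/10427 ≈ 1961.0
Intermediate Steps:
A(F, N) = -13/9 (A(F, N) = -⅑*13 = -13/9)
X = 1923
R = 1160 (R = -29*(-40) = 1160)
(1/(A(-11, -46) + R) + X) + I(52) = (1/(-13/9 + 1160) + 1923) + 38 = (1/(10427/9) + 1923) + 38 = (9/10427 + 1923) + 38 = 20051130/10427 + 38 = 20447356/10427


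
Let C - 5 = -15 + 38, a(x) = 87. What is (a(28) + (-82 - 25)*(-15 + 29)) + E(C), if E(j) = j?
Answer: -1383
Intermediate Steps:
C = 28 (C = 5 + (-15 + 38) = 5 + 23 = 28)
(a(28) + (-82 - 25)*(-15 + 29)) + E(C) = (87 + (-82 - 25)*(-15 + 29)) + 28 = (87 - 107*14) + 28 = (87 - 1498) + 28 = -1411 + 28 = -1383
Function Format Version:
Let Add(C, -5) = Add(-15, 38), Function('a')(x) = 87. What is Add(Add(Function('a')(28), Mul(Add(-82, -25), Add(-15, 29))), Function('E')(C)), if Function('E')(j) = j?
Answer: -1383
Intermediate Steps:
C = 28 (C = Add(5, Add(-15, 38)) = Add(5, 23) = 28)
Add(Add(Function('a')(28), Mul(Add(-82, -25), Add(-15, 29))), Function('E')(C)) = Add(Add(87, Mul(Add(-82, -25), Add(-15, 29))), 28) = Add(Add(87, Mul(-107, 14)), 28) = Add(Add(87, -1498), 28) = Add(-1411, 28) = -1383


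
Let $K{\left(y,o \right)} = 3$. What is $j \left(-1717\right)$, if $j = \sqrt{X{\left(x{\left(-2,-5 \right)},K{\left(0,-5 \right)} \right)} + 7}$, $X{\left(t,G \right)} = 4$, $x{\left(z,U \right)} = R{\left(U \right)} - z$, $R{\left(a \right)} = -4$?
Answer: $- 1717 \sqrt{11} \approx -5694.6$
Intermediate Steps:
$x{\left(z,U \right)} = -4 - z$
$j = \sqrt{11}$ ($j = \sqrt{4 + 7} = \sqrt{11} \approx 3.3166$)
$j \left(-1717\right) = \sqrt{11} \left(-1717\right) = - 1717 \sqrt{11}$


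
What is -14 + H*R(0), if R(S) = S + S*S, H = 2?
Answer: -14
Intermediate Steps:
R(S) = S + S**2
-14 + H*R(0) = -14 + 2*(0*(1 + 0)) = -14 + 2*(0*1) = -14 + 2*0 = -14 + 0 = -14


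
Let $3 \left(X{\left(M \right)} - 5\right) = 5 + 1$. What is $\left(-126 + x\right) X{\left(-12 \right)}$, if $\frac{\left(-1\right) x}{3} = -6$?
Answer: $-756$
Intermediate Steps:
$x = 18$ ($x = \left(-3\right) \left(-6\right) = 18$)
$X{\left(M \right)} = 7$ ($X{\left(M \right)} = 5 + \frac{5 + 1}{3} = 5 + \frac{1}{3} \cdot 6 = 5 + 2 = 7$)
$\left(-126 + x\right) X{\left(-12 \right)} = \left(-126 + 18\right) 7 = \left(-108\right) 7 = -756$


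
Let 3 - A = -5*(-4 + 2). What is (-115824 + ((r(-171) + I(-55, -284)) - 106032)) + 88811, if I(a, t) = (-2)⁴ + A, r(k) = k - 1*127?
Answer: -133334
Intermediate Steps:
A = -7 (A = 3 - (-5)*(-4 + 2) = 3 - (-5)*(-2) = 3 - 1*10 = 3 - 10 = -7)
r(k) = -127 + k (r(k) = k - 127 = -127 + k)
I(a, t) = 9 (I(a, t) = (-2)⁴ - 7 = 16 - 7 = 9)
(-115824 + ((r(-171) + I(-55, -284)) - 106032)) + 88811 = (-115824 + (((-127 - 171) + 9) - 106032)) + 88811 = (-115824 + ((-298 + 9) - 106032)) + 88811 = (-115824 + (-289 - 106032)) + 88811 = (-115824 - 106321) + 88811 = -222145 + 88811 = -133334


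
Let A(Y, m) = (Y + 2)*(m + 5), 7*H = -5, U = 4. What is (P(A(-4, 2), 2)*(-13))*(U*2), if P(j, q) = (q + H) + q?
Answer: -2392/7 ≈ -341.71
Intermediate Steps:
H = -5/7 (H = (⅐)*(-5) = -5/7 ≈ -0.71429)
A(Y, m) = (2 + Y)*(5 + m)
P(j, q) = -5/7 + 2*q (P(j, q) = (q - 5/7) + q = (-5/7 + q) + q = -5/7 + 2*q)
(P(A(-4, 2), 2)*(-13))*(U*2) = ((-5/7 + 2*2)*(-13))*(4*2) = ((-5/7 + 4)*(-13))*8 = ((23/7)*(-13))*8 = -299/7*8 = -2392/7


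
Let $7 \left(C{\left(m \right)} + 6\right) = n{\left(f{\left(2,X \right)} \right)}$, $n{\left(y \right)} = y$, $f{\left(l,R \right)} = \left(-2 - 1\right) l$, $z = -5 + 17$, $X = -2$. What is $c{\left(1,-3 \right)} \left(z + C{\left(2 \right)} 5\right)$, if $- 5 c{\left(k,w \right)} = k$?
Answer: $\frac{156}{35} \approx 4.4571$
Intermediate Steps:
$c{\left(k,w \right)} = - \frac{k}{5}$
$z = 12$
$f{\left(l,R \right)} = - 3 l$
$C{\left(m \right)} = - \frac{48}{7}$ ($C{\left(m \right)} = -6 + \frac{\left(-3\right) 2}{7} = -6 + \frac{1}{7} \left(-6\right) = -6 - \frac{6}{7} = - \frac{48}{7}$)
$c{\left(1,-3 \right)} \left(z + C{\left(2 \right)} 5\right) = \left(- \frac{1}{5}\right) 1 \left(12 - \frac{240}{7}\right) = - \frac{12 - \frac{240}{7}}{5} = \left(- \frac{1}{5}\right) \left(- \frac{156}{7}\right) = \frac{156}{35}$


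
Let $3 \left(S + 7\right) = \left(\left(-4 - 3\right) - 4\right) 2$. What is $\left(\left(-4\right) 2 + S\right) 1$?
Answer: $- \frac{67}{3} \approx -22.333$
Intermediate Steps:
$S = - \frac{43}{3}$ ($S = -7 + \frac{\left(\left(-4 - 3\right) - 4\right) 2}{3} = -7 + \frac{\left(-7 - 4\right) 2}{3} = -7 + \frac{\left(-11\right) 2}{3} = -7 + \frac{1}{3} \left(-22\right) = -7 - \frac{22}{3} = - \frac{43}{3} \approx -14.333$)
$\left(\left(-4\right) 2 + S\right) 1 = \left(\left(-4\right) 2 - \frac{43}{3}\right) 1 = \left(-8 - \frac{43}{3}\right) 1 = \left(- \frac{67}{3}\right) 1 = - \frac{67}{3}$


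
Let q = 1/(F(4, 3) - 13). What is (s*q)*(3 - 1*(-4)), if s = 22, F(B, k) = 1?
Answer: -77/6 ≈ -12.833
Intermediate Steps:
q = -1/12 (q = 1/(1 - 13) = 1/(-12) = -1/12 ≈ -0.083333)
(s*q)*(3 - 1*(-4)) = (22*(-1/12))*(3 - 1*(-4)) = -11*(3 + 4)/6 = -11/6*7 = -77/6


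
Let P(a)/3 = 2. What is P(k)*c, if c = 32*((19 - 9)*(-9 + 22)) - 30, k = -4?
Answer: 24780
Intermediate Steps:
P(a) = 6 (P(a) = 3*2 = 6)
c = 4130 (c = 32*(10*13) - 30 = 32*130 - 30 = 4160 - 30 = 4130)
P(k)*c = 6*4130 = 24780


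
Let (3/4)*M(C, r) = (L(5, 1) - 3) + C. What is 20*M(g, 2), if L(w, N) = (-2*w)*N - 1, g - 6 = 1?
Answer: -560/3 ≈ -186.67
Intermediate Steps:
g = 7 (g = 6 + 1 = 7)
L(w, N) = -1 - 2*N*w (L(w, N) = -2*N*w - 1 = -1 - 2*N*w)
M(C, r) = -56/3 + 4*C/3 (M(C, r) = 4*(((-1 - 2*1*5) - 3) + C)/3 = 4*(((-1 - 10) - 3) + C)/3 = 4*((-11 - 3) + C)/3 = 4*(-14 + C)/3 = -56/3 + 4*C/3)
20*M(g, 2) = 20*(-56/3 + (4/3)*7) = 20*(-56/3 + 28/3) = 20*(-28/3) = -560/3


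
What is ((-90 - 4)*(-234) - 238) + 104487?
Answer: 126245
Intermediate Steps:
((-90 - 4)*(-234) - 238) + 104487 = (-94*(-234) - 238) + 104487 = (21996 - 238) + 104487 = 21758 + 104487 = 126245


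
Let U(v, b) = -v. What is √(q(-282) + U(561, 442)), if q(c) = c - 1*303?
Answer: I*√1146 ≈ 33.853*I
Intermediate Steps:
q(c) = -303 + c (q(c) = c - 303 = -303 + c)
√(q(-282) + U(561, 442)) = √((-303 - 282) - 1*561) = √(-585 - 561) = √(-1146) = I*√1146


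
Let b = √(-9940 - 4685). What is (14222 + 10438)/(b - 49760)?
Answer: -49083264/99042889 - 14796*I*√65/99042889 ≈ -0.49558 - 0.0012044*I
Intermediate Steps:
b = 15*I*√65 (b = √(-14625) = 15*I*√65 ≈ 120.93*I)
(14222 + 10438)/(b - 49760) = (14222 + 10438)/(15*I*√65 - 49760) = 24660/(-49760 + 15*I*√65)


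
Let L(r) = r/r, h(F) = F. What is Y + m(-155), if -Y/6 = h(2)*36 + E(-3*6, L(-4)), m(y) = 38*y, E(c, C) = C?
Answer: -6328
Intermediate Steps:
L(r) = 1
Y = -438 (Y = -6*(2*36 + 1) = -6*(72 + 1) = -6*73 = -438)
Y + m(-155) = -438 + 38*(-155) = -438 - 5890 = -6328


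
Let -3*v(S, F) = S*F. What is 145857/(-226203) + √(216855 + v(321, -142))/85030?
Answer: -48619/75401 + √232049/85030 ≈ -0.63914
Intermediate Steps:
v(S, F) = -F*S/3 (v(S, F) = -S*F/3 = -F*S/3)
145857/(-226203) + √(216855 + v(321, -142))/85030 = 145857/(-226203) + √(216855 - ⅓*(-142)*321)/85030 = 145857*(-1/226203) + √(216855 + 15194)*(1/85030) = -48619/75401 + √232049*(1/85030) = -48619/75401 + √232049/85030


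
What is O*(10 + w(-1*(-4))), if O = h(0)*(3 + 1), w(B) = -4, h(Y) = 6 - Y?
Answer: 144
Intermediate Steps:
O = 24 (O = (6 - 1*0)*(3 + 1) = (6 + 0)*4 = 6*4 = 24)
O*(10 + w(-1*(-4))) = 24*(10 - 4) = 24*6 = 144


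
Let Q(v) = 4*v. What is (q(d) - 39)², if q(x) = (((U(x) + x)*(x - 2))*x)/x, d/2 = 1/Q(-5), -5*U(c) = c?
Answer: 23561316/15625 ≈ 1507.9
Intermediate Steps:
U(c) = -c/5
d = -⅒ (d = 2/((4*(-5))) = 2/(-20) = 2*(-1/20) = -⅒ ≈ -0.10000)
q(x) = 4*x*(-2 + x)/5 (q(x) = (((-x/5 + x)*(x - 2))*x)/x = (((4*x/5)*(-2 + x))*x)/x = ((4*x*(-2 + x)/5)*x)/x = (4*x²*(-2 + x)/5)/x = 4*x*(-2 + x)/5)
(q(d) - 39)² = ((⅘)*(-⅒)*(-2 - ⅒) - 39)² = ((⅘)*(-⅒)*(-21/10) - 39)² = (21/125 - 39)² = (-4854/125)² = 23561316/15625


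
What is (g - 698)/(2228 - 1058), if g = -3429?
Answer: -4127/1170 ≈ -3.5274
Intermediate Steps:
(g - 698)/(2228 - 1058) = (-3429 - 698)/(2228 - 1058) = -4127/1170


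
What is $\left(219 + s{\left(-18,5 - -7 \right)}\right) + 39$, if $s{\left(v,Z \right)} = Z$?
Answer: $270$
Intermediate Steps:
$\left(219 + s{\left(-18,5 - -7 \right)}\right) + 39 = \left(219 + \left(5 - -7\right)\right) + 39 = \left(219 + \left(5 + 7\right)\right) + 39 = \left(219 + 12\right) + 39 = 231 + 39 = 270$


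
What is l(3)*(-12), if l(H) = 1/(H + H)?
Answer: -2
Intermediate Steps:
l(H) = 1/(2*H)
l(3)*(-12) = ((1/2)/3)*(-12) = ((1/2)*(1/3))*(-12) = (1/6)*(-12) = -2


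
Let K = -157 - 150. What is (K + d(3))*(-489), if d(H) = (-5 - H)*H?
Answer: 161859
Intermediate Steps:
K = -307
d(H) = H*(-5 - H)
(K + d(3))*(-489) = (-307 - 1*3*(5 + 3))*(-489) = (-307 - 1*3*8)*(-489) = (-307 - 24)*(-489) = -331*(-489) = 161859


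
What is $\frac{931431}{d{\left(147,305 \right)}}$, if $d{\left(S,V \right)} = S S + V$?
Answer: $\frac{931431}{21914} \approx 42.504$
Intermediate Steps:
$d{\left(S,V \right)} = V + S^{2}$ ($d{\left(S,V \right)} = S^{2} + V = V + S^{2}$)
$\frac{931431}{d{\left(147,305 \right)}} = \frac{931431}{305 + 147^{2}} = \frac{931431}{305 + 21609} = \frac{931431}{21914}$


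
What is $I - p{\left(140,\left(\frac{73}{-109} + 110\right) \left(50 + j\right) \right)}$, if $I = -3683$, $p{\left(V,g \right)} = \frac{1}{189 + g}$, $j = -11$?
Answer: $- \frac{1787595721}{485364} \approx -3683.0$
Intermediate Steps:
$I - p{\left(140,\left(\frac{73}{-109} + 110\right) \left(50 + j\right) \right)} = -3683 - \frac{1}{189 + \left(\frac{73}{-109} + 110\right) \left(50 - 11\right)} = -3683 - \frac{1}{189 + \left(73 \left(- \frac{1}{109}\right) + 110\right) 39} = -3683 - \frac{1}{189 + \left(- \frac{73}{109} + 110\right) 39} = -3683 - \frac{1}{189 + \frac{11917}{109} \cdot 39} = -3683 - \frac{1}{189 + \frac{464763}{109}} = -3683 - \frac{1}{\frac{485364}{109}} = -3683 - \frac{109}{485364} = - \frac{1787595721}{485364}$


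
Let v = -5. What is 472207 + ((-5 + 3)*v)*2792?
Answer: 500127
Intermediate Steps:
472207 + ((-5 + 3)*v)*2792 = 472207 + ((-5 + 3)*(-5))*2792 = 472207 - 2*(-5)*2792 = 472207 + 10*2792 = 472207 + 27920 = 500127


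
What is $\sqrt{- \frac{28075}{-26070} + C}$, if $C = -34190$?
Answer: $\frac{i \sqrt{929453088630}}{5214} \approx 184.9 i$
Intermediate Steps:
$\sqrt{- \frac{28075}{-26070} + C} = \sqrt{- \frac{28075}{-26070} - 34190} = \sqrt{\left(-28075\right) \left(- \frac{1}{26070}\right) - 34190} = \sqrt{\frac{5615}{5214} - 34190} = \sqrt{- \frac{178261045}{5214}} = \frac{i \sqrt{929453088630}}{5214}$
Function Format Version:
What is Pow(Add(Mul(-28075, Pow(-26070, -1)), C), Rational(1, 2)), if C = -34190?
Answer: Mul(Rational(1, 5214), I, Pow(929453088630, Rational(1, 2))) ≈ Mul(184.90, I)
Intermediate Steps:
Pow(Add(Mul(-28075, Pow(-26070, -1)), C), Rational(1, 2)) = Pow(Add(Mul(-28075, Pow(-26070, -1)), -34190), Rational(1, 2)) = Pow(Add(Mul(-28075, Rational(-1, 26070)), -34190), Rational(1, 2)) = Pow(Add(Rational(5615, 5214), -34190), Rational(1, 2)) = Pow(Rational(-178261045, 5214), Rational(1, 2)) = Mul(Rational(1, 5214), I, Pow(929453088630, Rational(1, 2)))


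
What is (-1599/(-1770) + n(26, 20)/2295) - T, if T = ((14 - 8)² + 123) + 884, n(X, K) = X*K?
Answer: -282148823/270810 ≈ -1041.9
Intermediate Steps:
n(X, K) = K*X
T = 1043 (T = (6² + 123) + 884 = (36 + 123) + 884 = 159 + 884 = 1043)
(-1599/(-1770) + n(26, 20)/2295) - T = (-1599/(-1770) + (20*26)/2295) - 1*1043 = (-1599*(-1/1770) + 520*(1/2295)) - 1043 = (533/590 + 104/459) - 1043 = 306007/270810 - 1043 = -282148823/270810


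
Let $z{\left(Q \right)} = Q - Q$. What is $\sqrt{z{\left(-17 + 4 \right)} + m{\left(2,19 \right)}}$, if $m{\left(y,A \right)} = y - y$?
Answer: $0$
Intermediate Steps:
$m{\left(y,A \right)} = 0$
$z{\left(Q \right)} = 0$
$\sqrt{z{\left(-17 + 4 \right)} + m{\left(2,19 \right)}} = \sqrt{0 + 0} = \sqrt{0} = 0$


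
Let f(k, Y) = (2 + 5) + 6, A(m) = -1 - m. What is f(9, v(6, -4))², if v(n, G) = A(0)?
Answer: 169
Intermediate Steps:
v(n, G) = -1 (v(n, G) = -1 - 1*0 = -1 + 0 = -1)
f(k, Y) = 13 (f(k, Y) = 7 + 6 = 13)
f(9, v(6, -4))² = 13² = 169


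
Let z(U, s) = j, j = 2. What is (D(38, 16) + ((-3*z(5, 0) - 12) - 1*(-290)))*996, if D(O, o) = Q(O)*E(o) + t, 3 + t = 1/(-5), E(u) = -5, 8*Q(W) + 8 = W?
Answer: 1245249/5 ≈ 2.4905e+5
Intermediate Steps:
Q(W) = -1 + W/8
z(U, s) = 2
t = -16/5 (t = -3 + 1/(-5) = -3 - 1/5 = -16/5 ≈ -3.2000)
D(O, o) = 9/5 - 5*O/8 (D(O, o) = (-1 + O/8)*(-5) - 16/5 = (5 - 5*O/8) - 16/5 = 9/5 - 5*O/8)
(D(38, 16) + ((-3*z(5, 0) - 12) - 1*(-290)))*996 = ((9/5 - 5/8*38) + ((-3*2 - 12) - 1*(-290)))*996 = ((9/5 - 95/4) + ((-6 - 12) + 290))*996 = (-439/20 + (-18 + 290))*996 = (-439/20 + 272)*996 = (5001/20)*996 = 1245249/5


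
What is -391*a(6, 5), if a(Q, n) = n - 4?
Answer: -391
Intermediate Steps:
a(Q, n) = -4 + n
-391*a(6, 5) = -391*(-4 + 5) = -391*1 = -391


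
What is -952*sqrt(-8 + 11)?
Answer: -952*sqrt(3) ≈ -1648.9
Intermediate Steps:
-952*sqrt(-8 + 11) = -952*sqrt(3)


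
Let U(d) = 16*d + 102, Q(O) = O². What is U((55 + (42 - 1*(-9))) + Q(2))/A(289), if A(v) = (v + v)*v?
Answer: 931/83521 ≈ 0.011147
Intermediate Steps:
A(v) = 2*v² (A(v) = (2*v)*v = 2*v²)
U(d) = 102 + 16*d
U((55 + (42 - 1*(-9))) + Q(2))/A(289) = (102 + 16*((55 + (42 - 1*(-9))) + 2²))/((2*289²)) = (102 + 16*((55 + (42 + 9)) + 4))/((2*83521)) = (102 + 16*((55 + 51) + 4))/167042 = (102 + 16*(106 + 4))*(1/167042) = (102 + 16*110)*(1/167042) = (102 + 1760)*(1/167042) = 1862*(1/167042) = 931/83521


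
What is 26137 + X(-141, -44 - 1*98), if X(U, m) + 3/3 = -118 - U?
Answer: 26159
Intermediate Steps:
X(U, m) = -119 - U (X(U, m) = -1 + (-118 - U) = -119 - U)
26137 + X(-141, -44 - 1*98) = 26137 + (-119 - 1*(-141)) = 26137 + (-119 + 141) = 26137 + 22 = 26159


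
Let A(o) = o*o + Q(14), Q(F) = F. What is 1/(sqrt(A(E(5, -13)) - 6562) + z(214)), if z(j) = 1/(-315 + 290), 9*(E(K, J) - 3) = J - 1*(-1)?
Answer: -225/36816884 - 1875*I*sqrt(58907)/36816884 ≈ -6.1113e-6 - 0.012361*I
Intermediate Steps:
E(K, J) = 28/9 + J/9 (E(K, J) = 3 + (J - 1*(-1))/9 = 3 + (J + 1)/9 = 3 + (1 + J)/9 = 3 + (1/9 + J/9) = 28/9 + J/9)
A(o) = 14 + o**2 (A(o) = o*o + 14 = o**2 + 14 = 14 + o**2)
z(j) = -1/25 (z(j) = 1/(-25) = -1/25)
1/(sqrt(A(E(5, -13)) - 6562) + z(214)) = 1/(sqrt((14 + (28/9 + (1/9)*(-13))**2) - 6562) - 1/25) = 1/(sqrt((14 + (28/9 - 13/9)**2) - 6562) - 1/25) = 1/(sqrt((14 + (5/3)**2) - 6562) - 1/25) = 1/(sqrt((14 + 25/9) - 6562) - 1/25) = 1/(sqrt(151/9 - 6562) - 1/25) = 1/(sqrt(-58907/9) - 1/25) = 1/(I*sqrt(58907)/3 - 1/25) = 1/(-1/25 + I*sqrt(58907)/3)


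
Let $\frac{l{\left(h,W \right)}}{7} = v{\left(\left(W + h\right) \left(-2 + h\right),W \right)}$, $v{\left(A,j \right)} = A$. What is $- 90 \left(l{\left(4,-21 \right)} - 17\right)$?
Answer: $22950$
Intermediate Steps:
$l{\left(h,W \right)} = 7 \left(-2 + h\right) \left(W + h\right)$ ($l{\left(h,W \right)} = 7 \left(W + h\right) \left(-2 + h\right) = 7 \left(-2 + h\right) \left(W + h\right)$)
$- 90 \left(l{\left(4,-21 \right)} - 17\right) = - 90 \left(\left(\left(-14\right) \left(-21\right) - 56 + 7 \cdot 4^{2} + 7 \left(-21\right) 4\right) - 17\right) = - 90 \left(\left(294 - 56 + 7 \cdot 16 - 588\right) - 17\right) = - 90 \left(\left(294 - 56 + 112 - 588\right) - 17\right) = - 90 \left(-238 - 17\right) = \left(-90\right) \left(-255\right) = 22950$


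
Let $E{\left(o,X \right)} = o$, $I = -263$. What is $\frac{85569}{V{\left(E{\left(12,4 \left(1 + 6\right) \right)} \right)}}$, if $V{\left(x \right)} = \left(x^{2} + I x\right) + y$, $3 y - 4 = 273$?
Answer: $- \frac{256707}{8759} \approx -29.308$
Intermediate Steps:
$y = \frac{277}{3}$ ($y = \frac{4}{3} + \frac{1}{3} \cdot 273 = \frac{4}{3} + 91 = \frac{277}{3} \approx 92.333$)
$V{\left(x \right)} = \frac{277}{3} + x^{2} - 263 x$ ($V{\left(x \right)} = \left(x^{2} - 263 x\right) + \frac{277}{3} = \frac{277}{3} + x^{2} - 263 x$)
$\frac{85569}{V{\left(E{\left(12,4 \left(1 + 6\right) \right)} \right)}} = \frac{85569}{\frac{277}{3} + 12^{2} - 3156} = \frac{85569}{\frac{277}{3} + 144 - 3156} = \frac{85569}{- \frac{8759}{3}} = 85569 \left(- \frac{3}{8759}\right) = - \frac{256707}{8759}$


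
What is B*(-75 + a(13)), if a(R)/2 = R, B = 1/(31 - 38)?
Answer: 7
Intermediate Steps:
B = -⅐ (B = 1/(-7) = -⅐ ≈ -0.14286)
a(R) = 2*R
B*(-75 + a(13)) = -(-75 + 2*13)/7 = -(-75 + 26)/7 = -⅐*(-49) = 7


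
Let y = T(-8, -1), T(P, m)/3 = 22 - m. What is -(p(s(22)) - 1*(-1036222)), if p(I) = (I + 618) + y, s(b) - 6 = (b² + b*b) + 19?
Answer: -1037902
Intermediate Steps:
s(b) = 25 + 2*b² (s(b) = 6 + ((b² + b*b) + 19) = 6 + ((b² + b²) + 19) = 6 + (2*b² + 19) = 6 + (19 + 2*b²) = 25 + 2*b²)
T(P, m) = 66 - 3*m (T(P, m) = 3*(22 - m) = 66 - 3*m)
y = 69 (y = 66 - 3*(-1) = 66 + 3 = 69)
p(I) = 687 + I (p(I) = (I + 618) + 69 = (618 + I) + 69 = 687 + I)
-(p(s(22)) - 1*(-1036222)) = -((687 + (25 + 2*22²)) - 1*(-1036222)) = -((687 + (25 + 2*484)) + 1036222) = -((687 + (25 + 968)) + 1036222) = -((687 + 993) + 1036222) = -(1680 + 1036222) = -1*1037902 = -1037902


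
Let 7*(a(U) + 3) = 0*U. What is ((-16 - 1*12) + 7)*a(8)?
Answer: 63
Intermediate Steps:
a(U) = -3 (a(U) = -3 + (0*U)/7 = -3 + (⅐)*0 = -3 + 0 = -3)
((-16 - 1*12) + 7)*a(8) = ((-16 - 1*12) + 7)*(-3) = ((-16 - 12) + 7)*(-3) = (-28 + 7)*(-3) = -21*(-3) = 63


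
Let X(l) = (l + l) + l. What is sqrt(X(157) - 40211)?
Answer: 2*I*sqrt(9935) ≈ 199.35*I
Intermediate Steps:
X(l) = 3*l (X(l) = 2*l + l = 3*l)
sqrt(X(157) - 40211) = sqrt(3*157 - 40211) = sqrt(471 - 40211) = sqrt(-39740) = 2*I*sqrt(9935)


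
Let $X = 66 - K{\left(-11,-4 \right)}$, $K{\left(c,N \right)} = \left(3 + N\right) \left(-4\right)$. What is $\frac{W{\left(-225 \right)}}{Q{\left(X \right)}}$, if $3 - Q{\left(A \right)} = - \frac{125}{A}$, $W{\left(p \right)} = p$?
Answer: $- \frac{13950}{311} \approx -44.855$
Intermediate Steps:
$K{\left(c,N \right)} = -12 - 4 N$
$X = 62$ ($X = 66 - \left(-12 - -16\right) = 66 - \left(-12 + 16\right) = 66 - 4 = 62$)
$Q{\left(A \right)} = 3 + \frac{125}{A}$ ($Q{\left(A \right)} = 3 - - \frac{125}{A} = 3 + \frac{125}{A}$)
$\frac{W{\left(-225 \right)}}{Q{\left(X \right)}} = - \frac{225}{3 + \frac{125}{62}} = - \frac{225}{\frac{311}{62}} = \left(-225\right) \frac{62}{311} = - \frac{13950}{311}$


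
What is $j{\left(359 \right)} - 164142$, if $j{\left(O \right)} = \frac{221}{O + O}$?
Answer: $- \frac{117853735}{718} \approx -1.6414 \cdot 10^{5}$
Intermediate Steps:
$j{\left(O \right)} = \frac{221}{2 O}$
$j{\left(359 \right)} - 164142 = \frac{221}{2 \cdot 359} - 164142 = \frac{221}{2} \cdot \frac{1}{359} - 164142 = \frac{221}{718} - 164142 = - \frac{117853735}{718}$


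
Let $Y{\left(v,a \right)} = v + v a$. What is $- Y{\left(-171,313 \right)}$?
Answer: $53694$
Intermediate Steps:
$Y{\left(v,a \right)} = v + a v$
$- Y{\left(-171,313 \right)} = - \left(-171\right) \left(1 + 313\right) = - \left(-171\right) 314 = \left(-1\right) \left(-53694\right) = 53694$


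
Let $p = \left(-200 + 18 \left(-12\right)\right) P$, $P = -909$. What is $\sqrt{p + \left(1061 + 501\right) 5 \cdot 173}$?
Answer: $\sqrt{1729274} \approx 1315.0$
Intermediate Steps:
$p = 378144$ ($p = \left(-200 + 18 \left(-12\right)\right) \left(-909\right) = \left(-200 - 216\right) \left(-909\right) = \left(-416\right) \left(-909\right) = 378144$)
$\sqrt{p + \left(1061 + 501\right) 5 \cdot 173} = \sqrt{378144 + \left(1061 + 501\right) 5 \cdot 173} = \sqrt{378144 + 1562 \cdot 865} = \sqrt{378144 + 1351130} = \sqrt{1729274}$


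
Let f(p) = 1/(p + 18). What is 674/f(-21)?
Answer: -2022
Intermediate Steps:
f(p) = 1/(18 + p)
674/f(-21) = 674/(1/(18 - 21)) = 674/(1/(-3)) = 674/(-⅓) = 674*(-3) = -2022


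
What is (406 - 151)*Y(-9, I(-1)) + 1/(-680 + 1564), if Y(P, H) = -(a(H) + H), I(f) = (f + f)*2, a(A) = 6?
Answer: -450839/884 ≈ -510.00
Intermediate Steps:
I(f) = 4*f (I(f) = (2*f)*2 = 4*f)
Y(P, H) = -6 - H (Y(P, H) = -(6 + H) = -6 - H)
(406 - 151)*Y(-9, I(-1)) + 1/(-680 + 1564) = (406 - 151)*(-6 - 4*(-1)) + 1/(-680 + 1564) = 255*(-6 - 1*(-4)) + 1/884 = 255*(-6 + 4) + 1/884 = 255*(-2) + 1/884 = -510 + 1/884 = -450839/884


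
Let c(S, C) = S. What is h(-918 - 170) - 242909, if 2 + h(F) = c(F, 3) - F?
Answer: -242911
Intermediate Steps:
h(F) = -2 (h(F) = -2 + (F - F) = -2 + 0 = -2)
h(-918 - 170) - 242909 = -2 - 242909 = -242911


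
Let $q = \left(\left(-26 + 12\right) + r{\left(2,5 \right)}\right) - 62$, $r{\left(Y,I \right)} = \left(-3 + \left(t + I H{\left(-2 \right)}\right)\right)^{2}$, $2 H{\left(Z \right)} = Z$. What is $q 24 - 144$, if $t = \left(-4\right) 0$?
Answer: $-432$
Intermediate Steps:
$t = 0$
$H{\left(Z \right)} = \frac{Z}{2}$
$r{\left(Y,I \right)} = \left(-3 - I\right)^{2}$ ($r{\left(Y,I \right)} = \left(-3 + \left(0 + I \frac{1}{2} \left(-2\right)\right)\right)^{2} = \left(-3 + \left(0 + I \left(-1\right)\right)\right)^{2} = \left(-3 + \left(0 - I\right)\right)^{2} = \left(-3 - I\right)^{2}$)
$q = -12$ ($q = \left(\left(-26 + 12\right) + \left(3 + 5\right)^{2}\right) - 62 = \left(-14 + 8^{2}\right) - 62 = \left(-14 + 64\right) - 62 = 50 - 62 = -12$)
$q 24 - 144 = \left(-12\right) 24 - 144 = -288 - 144 = -432$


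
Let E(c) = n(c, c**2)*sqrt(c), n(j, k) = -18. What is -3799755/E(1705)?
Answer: 84439*sqrt(1705)/682 ≈ 5112.4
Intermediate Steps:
E(c) = -18*sqrt(c)
-3799755/E(1705) = -3799755*(-sqrt(1705)/30690) = -(-84439)*sqrt(1705)/682 = 84439*sqrt(1705)/682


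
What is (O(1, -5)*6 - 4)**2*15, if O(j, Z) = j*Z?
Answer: 17340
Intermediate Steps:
O(j, Z) = Z*j
(O(1, -5)*6 - 4)**2*15 = (-5*1*6 - 4)**2*15 = (-5*6 - 4)**2*15 = (-30 - 4)**2*15 = (-34)**2*15 = 1156*15 = 17340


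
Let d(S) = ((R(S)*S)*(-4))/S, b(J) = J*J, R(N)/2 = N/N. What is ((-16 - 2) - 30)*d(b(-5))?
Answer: 384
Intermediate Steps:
R(N) = 2 (R(N) = 2*(N/N) = 2*1 = 2)
b(J) = J**2
d(S) = -8 (d(S) = ((2*S)*(-4))/S = (-8*S)/S = -8)
((-16 - 2) - 30)*d(b(-5)) = ((-16 - 2) - 30)*(-8) = (-18 - 30)*(-8) = -48*(-8) = 384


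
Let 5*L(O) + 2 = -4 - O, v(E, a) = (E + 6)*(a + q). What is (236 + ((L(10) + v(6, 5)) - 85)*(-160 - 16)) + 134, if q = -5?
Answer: 79466/5 ≈ 15893.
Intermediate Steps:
v(E, a) = (-5 + a)*(6 + E) (v(E, a) = (E + 6)*(a - 5) = (6 + E)*(-5 + a) = (-5 + a)*(6 + E))
L(O) = -6/5 - O/5 (L(O) = -⅖ + (-4 - O)/5 = -⅖ + (-⅘ - O/5) = -6/5 - O/5)
(236 + ((L(10) + v(6, 5)) - 85)*(-160 - 16)) + 134 = (236 + (((-6/5 - ⅕*10) + (-30 - 5*6 + 6*5 + 6*5)) - 85)*(-160 - 16)) + 134 = (236 + (((-6/5 - 2) + (-30 - 30 + 30 + 30)) - 85)*(-176)) + 134 = (236 + ((-16/5 + 0) - 85)*(-176)) + 134 = (236 + (-16/5 - 85)*(-176)) + 134 = (236 - 441/5*(-176)) + 134 = (236 + 77616/5) + 134 = 78796/5 + 134 = 79466/5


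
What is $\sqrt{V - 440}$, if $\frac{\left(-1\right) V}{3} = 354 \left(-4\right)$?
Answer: $4 \sqrt{238} \approx 61.709$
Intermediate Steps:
$V = 4248$ ($V = - 3 \cdot 354 \left(-4\right) = \left(-3\right) \left(-1416\right) = 4248$)
$\sqrt{V - 440} = \sqrt{4248 - 440} = \sqrt{3808} = 4 \sqrt{238}$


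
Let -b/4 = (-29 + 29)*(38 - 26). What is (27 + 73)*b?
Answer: 0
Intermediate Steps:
b = 0 (b = -4*(-29 + 29)*(38 - 26) = -0*12 = -4*0 = 0)
(27 + 73)*b = (27 + 73)*0 = 100*0 = 0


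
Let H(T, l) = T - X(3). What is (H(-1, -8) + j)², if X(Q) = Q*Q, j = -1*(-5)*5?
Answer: 225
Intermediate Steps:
j = 25 (j = 5*5 = 25)
X(Q) = Q²
H(T, l) = -9 + T (H(T, l) = T - 1*3² = T - 1*9 = T - 9 = -9 + T)
(H(-1, -8) + j)² = ((-9 - 1) + 25)² = (-10 + 25)² = 15² = 225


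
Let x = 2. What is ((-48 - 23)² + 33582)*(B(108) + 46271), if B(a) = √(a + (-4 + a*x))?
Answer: 1787124833 + 308984*√5 ≈ 1.7878e+9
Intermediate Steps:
B(a) = √(-4 + 3*a) (B(a) = √(a + (-4 + a*2)) = √(a + (-4 + 2*a)) = √(-4 + 3*a))
((-48 - 23)² + 33582)*(B(108) + 46271) = ((-48 - 23)² + 33582)*(√(-4 + 3*108) + 46271) = ((-71)² + 33582)*(√(-4 + 324) + 46271) = (5041 + 33582)*(√320 + 46271) = 38623*(8*√5 + 46271) = 38623*(46271 + 8*√5) = 1787124833 + 308984*√5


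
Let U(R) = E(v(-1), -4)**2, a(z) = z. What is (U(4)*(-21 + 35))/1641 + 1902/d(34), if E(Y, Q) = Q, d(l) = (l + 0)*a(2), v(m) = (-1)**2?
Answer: 1568207/55794 ≈ 28.107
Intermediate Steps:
v(m) = 1
d(l) = 2*l (d(l) = (l + 0)*2 = l*2 = 2*l)
U(R) = 16 (U(R) = (-4)**2 = 16)
(U(4)*(-21 + 35))/1641 + 1902/d(34) = (16*(-21 + 35))/1641 + 1902/((2*34)) = (16*14)*(1/1641) + 1902/68 = 224*(1/1641) + 1902*(1/68) = 224/1641 + 951/34 = 1568207/55794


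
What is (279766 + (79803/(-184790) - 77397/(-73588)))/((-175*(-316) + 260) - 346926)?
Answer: -1902178923421393/1981045002413160 ≈ -0.96019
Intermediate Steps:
(279766 + (79803/(-184790) - 77397/(-73588)))/((-175*(-316) + 260) - 346926) = (279766 + (79803*(-1/184790) - 77397*(-1/73588)))/((55300 + 260) - 346926) = (279766 + (-79803/184790 + 77397/73588))/(55560 - 346926) = (279766 + 4214824233/6799163260)/(-291366) = (1902178923421393/6799163260)*(-1/291366) = -1902178923421393/1981045002413160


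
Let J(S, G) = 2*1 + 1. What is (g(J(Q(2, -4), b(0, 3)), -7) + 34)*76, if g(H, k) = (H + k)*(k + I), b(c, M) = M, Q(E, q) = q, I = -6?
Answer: 6536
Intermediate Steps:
J(S, G) = 3 (J(S, G) = 2 + 1 = 3)
g(H, k) = (-6 + k)*(H + k) (g(H, k) = (H + k)*(k - 6) = (H + k)*(-6 + k) = (-6 + k)*(H + k))
(g(J(Q(2, -4), b(0, 3)), -7) + 34)*76 = (((-7)² - 6*3 - 6*(-7) + 3*(-7)) + 34)*76 = ((49 - 18 + 42 - 21) + 34)*76 = (52 + 34)*76 = 86*76 = 6536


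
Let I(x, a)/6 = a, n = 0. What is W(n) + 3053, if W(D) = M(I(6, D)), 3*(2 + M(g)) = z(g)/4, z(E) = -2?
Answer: 18305/6 ≈ 3050.8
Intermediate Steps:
I(x, a) = 6*a
M(g) = -13/6 (M(g) = -2 + (-2/4)/3 = -2 + (-2*¼)/3 = -2 + (⅓)*(-½) = -2 - ⅙ = -13/6)
W(D) = -13/6
W(n) + 3053 = -13/6 + 3053 = 18305/6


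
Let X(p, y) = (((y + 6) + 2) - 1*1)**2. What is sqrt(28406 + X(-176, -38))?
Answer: 3*sqrt(3263) ≈ 171.37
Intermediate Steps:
X(p, y) = (7 + y)**2 (X(p, y) = (((6 + y) + 2) - 1)**2 = ((8 + y) - 1)**2 = (7 + y)**2)
sqrt(28406 + X(-176, -38)) = sqrt(28406 + (7 - 38)**2) = sqrt(28406 + (-31)**2) = sqrt(28406 + 961) = sqrt(29367) = 3*sqrt(3263)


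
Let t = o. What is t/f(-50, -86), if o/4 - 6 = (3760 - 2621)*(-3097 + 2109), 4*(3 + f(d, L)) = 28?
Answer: -1125326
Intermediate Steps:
f(d, L) = 4 (f(d, L) = -3 + (¼)*28 = -3 + 7 = 4)
o = -4501304 (o = 24 + 4*((3760 - 2621)*(-3097 + 2109)) = 24 + 4*(1139*(-988)) = 24 + 4*(-1125332) = 24 - 4501328 = -4501304)
t = -4501304
t/f(-50, -86) = -4501304/4 = -4501304*¼ = -1125326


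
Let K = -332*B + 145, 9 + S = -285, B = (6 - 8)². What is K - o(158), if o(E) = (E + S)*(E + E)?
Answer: 41793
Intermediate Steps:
B = 4 (B = (-2)² = 4)
S = -294 (S = -9 - 285 = -294)
o(E) = 2*E*(-294 + E) (o(E) = (E - 294)*(E + E) = (-294 + E)*(2*E) = 2*E*(-294 + E))
K = -1183 (K = -332*4 + 145 = -1328 + 145 = -1183)
K - o(158) = -1183 - 2*158*(-294 + 158) = -1183 - 2*158*(-136) = -1183 - 1*(-42976) = -1183 + 42976 = 41793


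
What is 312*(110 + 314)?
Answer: 132288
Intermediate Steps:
312*(110 + 314) = 312*424 = 132288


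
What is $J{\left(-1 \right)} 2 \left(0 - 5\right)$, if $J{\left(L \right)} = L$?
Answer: $10$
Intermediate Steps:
$J{\left(-1 \right)} 2 \left(0 - 5\right) = \left(-1\right) 2 \left(0 - 5\right) = - 2 \left(0 - 5\right) = \left(-2\right) \left(-5\right) = 10$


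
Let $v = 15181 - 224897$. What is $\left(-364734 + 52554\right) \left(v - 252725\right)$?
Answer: $144364831380$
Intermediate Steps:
$v = -209716$ ($v = 15181 - 224897 = -209716$)
$\left(-364734 + 52554\right) \left(v - 252725\right) = \left(-364734 + 52554\right) \left(-209716 - 252725\right) = \left(-312180\right) \left(-462441\right) = 144364831380$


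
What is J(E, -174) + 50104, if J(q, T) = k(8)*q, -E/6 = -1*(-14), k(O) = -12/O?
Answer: 50230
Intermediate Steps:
E = -84 (E = -(-6)*(-14) = -6*14 = -84)
J(q, T) = -3*q/2 (J(q, T) = (-12/8)*q = (-12*1/8)*q = -3*q/2)
J(E, -174) + 50104 = -3/2*(-84) + 50104 = 126 + 50104 = 50230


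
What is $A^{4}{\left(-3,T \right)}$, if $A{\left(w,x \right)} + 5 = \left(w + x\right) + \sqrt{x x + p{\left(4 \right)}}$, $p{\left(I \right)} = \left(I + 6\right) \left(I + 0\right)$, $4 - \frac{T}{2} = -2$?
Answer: $51776 + 6400 \sqrt{46} \approx 95183.0$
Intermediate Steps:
$T = 12$ ($T = 8 - -4 = 8 + 4 = 12$)
$p{\left(I \right)} = I \left(6 + I\right)$ ($p{\left(I \right)} = \left(6 + I\right) I = I \left(6 + I\right)$)
$A{\left(w,x \right)} = -5 + w + x + \sqrt{40 + x^{2}}$ ($A{\left(w,x \right)} = -5 + \left(\left(w + x\right) + \sqrt{x x + 4 \left(6 + 4\right)}\right) = -5 + \left(\left(w + x\right) + \sqrt{x^{2} + 4 \cdot 10}\right) = -5 + \left(\left(w + x\right) + \sqrt{x^{2} + 40}\right) = -5 + \left(\left(w + x\right) + \sqrt{40 + x^{2}}\right) = -5 + \left(w + x + \sqrt{40 + x^{2}}\right) = -5 + w + x + \sqrt{40 + x^{2}}$)
$A^{4}{\left(-3,T \right)} = \left(-5 - 3 + 12 + \sqrt{40 + 12^{2}}\right)^{4} = \left(-5 - 3 + 12 + \sqrt{40 + 144}\right)^{4} = \left(-5 - 3 + 12 + \sqrt{184}\right)^{4} = \left(-5 - 3 + 12 + 2 \sqrt{46}\right)^{4} = \left(4 + 2 \sqrt{46}\right)^{4}$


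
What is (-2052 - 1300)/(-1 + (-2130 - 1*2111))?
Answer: 1676/2121 ≈ 0.79019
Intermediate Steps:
(-2052 - 1300)/(-1 + (-2130 - 1*2111)) = -3352/(-1 + (-2130 - 2111)) = -3352/(-1 - 4241) = -3352/(-4242) = -3352*(-1/4242) = 1676/2121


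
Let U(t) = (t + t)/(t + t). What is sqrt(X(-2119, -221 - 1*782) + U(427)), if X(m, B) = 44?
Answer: 3*sqrt(5) ≈ 6.7082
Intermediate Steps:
U(t) = 1 (U(t) = (2*t)/((2*t)) = (2*t)*(1/(2*t)) = 1)
sqrt(X(-2119, -221 - 1*782) + U(427)) = sqrt(44 + 1) = sqrt(45) = 3*sqrt(5)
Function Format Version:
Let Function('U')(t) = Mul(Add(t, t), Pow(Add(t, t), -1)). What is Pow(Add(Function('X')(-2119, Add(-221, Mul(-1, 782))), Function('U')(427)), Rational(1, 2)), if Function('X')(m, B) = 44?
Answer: Mul(3, Pow(5, Rational(1, 2))) ≈ 6.7082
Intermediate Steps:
Function('U')(t) = 1 (Function('U')(t) = Mul(Mul(2, t), Pow(Mul(2, t), -1)) = Mul(Mul(2, t), Mul(Rational(1, 2), Pow(t, -1))) = 1)
Pow(Add(Function('X')(-2119, Add(-221, Mul(-1, 782))), Function('U')(427)), Rational(1, 2)) = Pow(Add(44, 1), Rational(1, 2)) = Pow(45, Rational(1, 2)) = Mul(3, Pow(5, Rational(1, 2)))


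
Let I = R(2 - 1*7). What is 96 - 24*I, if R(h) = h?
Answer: 216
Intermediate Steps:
I = -5 (I = 2 - 1*7 = 2 - 7 = -5)
96 - 24*I = 96 - 24*(-5) = 96 + 120 = 216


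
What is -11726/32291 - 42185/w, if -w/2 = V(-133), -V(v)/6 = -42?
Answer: 193755133/2324952 ≈ 83.337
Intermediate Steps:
V(v) = 252 (V(v) = -6*(-42) = 252)
w = -504 (w = -2*252 = -504)
-11726/32291 - 42185/w = -11726/32291 - 42185/(-504) = -11726*1/32291 - 42185*(-1/504) = -11726/32291 + 42185/504 = 193755133/2324952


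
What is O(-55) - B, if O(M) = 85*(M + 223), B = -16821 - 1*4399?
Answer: 35500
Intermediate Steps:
B = -21220 (B = -16821 - 4399 = -21220)
O(M) = 18955 + 85*M (O(M) = 85*(223 + M) = 18955 + 85*M)
O(-55) - B = (18955 + 85*(-55)) - 1*(-21220) = (18955 - 4675) + 21220 = 14280 + 21220 = 35500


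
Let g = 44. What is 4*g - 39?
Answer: 137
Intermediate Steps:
4*g - 39 = 4*44 - 39 = 176 - 39 = 137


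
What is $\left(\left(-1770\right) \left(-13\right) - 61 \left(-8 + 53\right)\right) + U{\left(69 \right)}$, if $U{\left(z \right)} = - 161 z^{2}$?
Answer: $-746256$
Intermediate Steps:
$\left(\left(-1770\right) \left(-13\right) - 61 \left(-8 + 53\right)\right) + U{\left(69 \right)} = \left(\left(-1770\right) \left(-13\right) - 61 \left(-8 + 53\right)\right) - 161 \cdot 69^{2} = \left(23010 - 2745\right) - 766521 = 20265 - 766521 = -746256$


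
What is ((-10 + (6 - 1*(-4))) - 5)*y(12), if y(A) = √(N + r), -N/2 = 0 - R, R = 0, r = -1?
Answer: -5*I ≈ -5.0*I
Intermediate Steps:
N = 0 (N = -2*(0 - 1*0) = -2*(0 + 0) = -2*0 = 0)
y(A) = I (y(A) = √(0 - 1) = √(-1) = I)
((-10 + (6 - 1*(-4))) - 5)*y(12) = ((-10 + (6 - 1*(-4))) - 5)*I = ((-10 + (6 + 4)) - 5)*I = ((-10 + 10) - 5)*I = (0 - 5)*I = -5*I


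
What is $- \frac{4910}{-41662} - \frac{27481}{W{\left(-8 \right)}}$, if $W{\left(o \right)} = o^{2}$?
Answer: $- \frac{572299591}{1333184} \approx -429.27$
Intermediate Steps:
$- \frac{4910}{-41662} - \frac{27481}{W{\left(-8 \right)}} = - \frac{4910}{-41662} - \frac{27481}{\left(-8\right)^{2}} = \left(-4910\right) \left(- \frac{1}{41662}\right) - \frac{27481}{64} = \frac{2455}{20831} - \frac{27481}{64} = - \frac{572299591}{1333184}$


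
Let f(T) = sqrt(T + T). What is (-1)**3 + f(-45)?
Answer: -1 + 3*I*sqrt(10) ≈ -1.0 + 9.4868*I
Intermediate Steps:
f(T) = sqrt(2)*sqrt(T) (f(T) = sqrt(2*T) = sqrt(2)*sqrt(T))
(-1)**3 + f(-45) = (-1)**3 + sqrt(2)*sqrt(-45) = -1 + sqrt(2)*(3*I*sqrt(5)) = -1 + 3*I*sqrt(10)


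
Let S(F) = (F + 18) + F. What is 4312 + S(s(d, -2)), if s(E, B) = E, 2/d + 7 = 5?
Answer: 4328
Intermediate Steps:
d = -1 (d = 2/(-7 + 5) = 2/(-2) = 2*(-½) = -1)
S(F) = 18 + 2*F (S(F) = (18 + F) + F = 18 + 2*F)
4312 + S(s(d, -2)) = 4312 + (18 + 2*(-1)) = 4312 + (18 - 2) = 4312 + 16 = 4328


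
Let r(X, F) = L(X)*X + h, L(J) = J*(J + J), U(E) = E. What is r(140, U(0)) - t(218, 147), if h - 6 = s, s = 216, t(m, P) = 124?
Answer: 5488098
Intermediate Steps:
h = 222 (h = 6 + 216 = 222)
L(J) = 2*J**2 (L(J) = J*(2*J) = 2*J**2)
r(X, F) = 222 + 2*X**3 (r(X, F) = (2*X**2)*X + 222 = 2*X**3 + 222 = 222 + 2*X**3)
r(140, U(0)) - t(218, 147) = (222 + 2*140**3) - 1*124 = (222 + 2*2744000) - 124 = (222 + 5488000) - 124 = 5488222 - 124 = 5488098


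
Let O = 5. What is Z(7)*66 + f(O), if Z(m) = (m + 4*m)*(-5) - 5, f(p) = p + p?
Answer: -11870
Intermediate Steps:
f(p) = 2*p
Z(m) = -5 - 25*m (Z(m) = (5*m)*(-5) - 5 = -25*m - 5 = -5 - 25*m)
Z(7)*66 + f(O) = (-5 - 25*7)*66 + 2*5 = (-5 - 175)*66 + 10 = -180*66 + 10 = -11880 + 10 = -11870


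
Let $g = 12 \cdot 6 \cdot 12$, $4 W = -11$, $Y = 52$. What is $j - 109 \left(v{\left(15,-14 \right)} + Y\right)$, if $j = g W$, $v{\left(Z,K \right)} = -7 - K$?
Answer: $-8807$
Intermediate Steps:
$W = - \frac{11}{4}$ ($W = \frac{1}{4} \left(-11\right) = - \frac{11}{4} \approx -2.75$)
$g = 864$ ($g = 72 \cdot 12 = 864$)
$j = -2376$ ($j = 864 \left(- \frac{11}{4}\right) = -2376$)
$j - 109 \left(v{\left(15,-14 \right)} + Y\right) = -2376 - 109 \left(\left(-7 - -14\right) + 52\right) = -2376 - 109 \left(\left(-7 + 14\right) + 52\right) = -2376 - 109 \left(7 + 52\right) = -2376 - 109 \cdot 59 = -2376 - 6431 = -8807$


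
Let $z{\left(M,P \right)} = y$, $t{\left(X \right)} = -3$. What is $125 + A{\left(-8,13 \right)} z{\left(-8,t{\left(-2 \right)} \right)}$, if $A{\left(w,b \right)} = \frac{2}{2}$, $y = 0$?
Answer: $125$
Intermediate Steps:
$A{\left(w,b \right)} = 1$ ($A{\left(w,b \right)} = 2 \cdot \frac{1}{2} = 1$)
$z{\left(M,P \right)} = 0$
$125 + A{\left(-8,13 \right)} z{\left(-8,t{\left(-2 \right)} \right)} = 125 + 1 \cdot 0 = 125 + 0 = 125$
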